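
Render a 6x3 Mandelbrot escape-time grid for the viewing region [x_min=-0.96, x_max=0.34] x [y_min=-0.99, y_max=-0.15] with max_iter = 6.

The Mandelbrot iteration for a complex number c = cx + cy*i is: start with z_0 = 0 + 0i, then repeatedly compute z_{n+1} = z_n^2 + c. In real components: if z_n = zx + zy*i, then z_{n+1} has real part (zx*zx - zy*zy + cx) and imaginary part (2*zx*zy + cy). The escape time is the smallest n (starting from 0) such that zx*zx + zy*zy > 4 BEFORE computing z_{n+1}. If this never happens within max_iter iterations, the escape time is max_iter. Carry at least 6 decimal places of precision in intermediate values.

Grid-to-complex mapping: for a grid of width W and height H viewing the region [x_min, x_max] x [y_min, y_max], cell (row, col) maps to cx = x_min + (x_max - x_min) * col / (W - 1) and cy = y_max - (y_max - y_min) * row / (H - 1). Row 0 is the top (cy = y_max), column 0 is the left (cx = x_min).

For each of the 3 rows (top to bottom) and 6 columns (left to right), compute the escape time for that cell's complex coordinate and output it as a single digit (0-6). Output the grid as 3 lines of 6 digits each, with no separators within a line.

(row=0, col=0): c = -0.9600 + -0.1500i → escape time 6
(row=0, col=1): c = -0.7000 + -0.1500i → escape time 6
(row=0, col=2): c = -0.4400 + -0.1500i → escape time 6
(row=0, col=3): c = -0.1800 + -0.1500i → escape time 6
(row=0, col=4): c = 0.0800 + -0.1500i → escape time 6
(row=0, col=5): c = 0.3400 + -0.1500i → escape time 6
(row=1, col=0): c = -0.9600 + -0.5700i → escape time 5
(row=1, col=1): c = -0.7000 + -0.5700i → escape time 6
(row=1, col=2): c = -0.4400 + -0.5700i → escape time 6
(row=1, col=3): c = -0.1800 + -0.5700i → escape time 6
(row=1, col=4): c = 0.0800 + -0.5700i → escape time 6
(row=1, col=5): c = 0.3400 + -0.5700i → escape time 6
(row=2, col=0): c = -0.9600 + -0.9900i → escape time 3
(row=2, col=1): c = -0.7000 + -0.9900i → escape time 3
(row=2, col=2): c = -0.4400 + -0.9900i → escape time 4
(row=2, col=3): c = -0.1800 + -0.9900i → escape time 6
(row=2, col=4): c = 0.0800 + -0.9900i → escape time 4
(row=2, col=5): c = 0.3400 + -0.9900i → escape time 3

Answer: 666666
566666
334643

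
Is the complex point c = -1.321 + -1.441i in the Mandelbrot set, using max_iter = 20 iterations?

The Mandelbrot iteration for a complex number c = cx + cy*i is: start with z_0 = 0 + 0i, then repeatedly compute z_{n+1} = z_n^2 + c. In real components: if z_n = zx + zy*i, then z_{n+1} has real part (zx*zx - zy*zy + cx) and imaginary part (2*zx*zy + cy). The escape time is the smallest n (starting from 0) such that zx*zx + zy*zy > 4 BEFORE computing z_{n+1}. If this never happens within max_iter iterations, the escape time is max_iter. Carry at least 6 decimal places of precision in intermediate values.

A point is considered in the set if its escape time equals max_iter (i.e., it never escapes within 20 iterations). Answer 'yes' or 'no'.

z_0 = 0 + 0i, c = -1.3210 + -1.4410i
Iter 1: z = -1.3210 + -1.4410i, |z|^2 = 3.8215
Iter 2: z = -1.6524 + 2.3661i, |z|^2 = 8.3291
Escaped at iteration 2

Answer: no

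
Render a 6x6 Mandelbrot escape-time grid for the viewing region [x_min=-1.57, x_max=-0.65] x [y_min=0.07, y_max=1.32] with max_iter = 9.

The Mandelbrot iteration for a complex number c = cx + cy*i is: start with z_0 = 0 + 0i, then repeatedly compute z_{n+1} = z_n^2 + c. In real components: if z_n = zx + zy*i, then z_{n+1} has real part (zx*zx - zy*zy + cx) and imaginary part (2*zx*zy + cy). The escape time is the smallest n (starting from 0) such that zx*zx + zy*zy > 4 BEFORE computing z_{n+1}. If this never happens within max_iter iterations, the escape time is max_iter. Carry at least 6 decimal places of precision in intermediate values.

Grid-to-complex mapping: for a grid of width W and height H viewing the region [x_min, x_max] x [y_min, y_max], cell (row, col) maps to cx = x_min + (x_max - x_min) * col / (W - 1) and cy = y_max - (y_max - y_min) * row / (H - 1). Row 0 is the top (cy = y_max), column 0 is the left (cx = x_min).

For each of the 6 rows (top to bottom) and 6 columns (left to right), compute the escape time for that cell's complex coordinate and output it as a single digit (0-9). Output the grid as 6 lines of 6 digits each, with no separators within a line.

Answer: 122222
233333
333344
334558
459999
799999

Derivation:
(row=0, col=0): c = -1.5700 + 1.3200i → escape time 1
(row=0, col=1): c = -1.3860 + 1.3200i → escape time 2
(row=0, col=2): c = -1.2020 + 1.3200i → escape time 2
(row=0, col=3): c = -1.0180 + 1.3200i → escape time 2
(row=0, col=4): c = -0.8340 + 1.3200i → escape time 2
(row=0, col=5): c = -0.6500 + 1.3200i → escape time 2
(row=1, col=0): c = -1.5700 + 1.0700i → escape time 2
(row=1, col=1): c = -1.3860 + 1.0700i → escape time 3
(row=1, col=2): c = -1.2020 + 1.0700i → escape time 3
(row=1, col=3): c = -1.0180 + 1.0700i → escape time 3
(row=1, col=4): c = -0.8340 + 1.0700i → escape time 3
(row=1, col=5): c = -0.6500 + 1.0700i → escape time 3
(row=2, col=0): c = -1.5700 + 0.8200i → escape time 3
(row=2, col=1): c = -1.3860 + 0.8200i → escape time 3
(row=2, col=2): c = -1.2020 + 0.8200i → escape time 3
(row=2, col=3): c = -1.0180 + 0.8200i → escape time 3
(row=2, col=4): c = -0.8340 + 0.8200i → escape time 4
(row=2, col=5): c = -0.6500 + 0.8200i → escape time 4
(row=3, col=0): c = -1.5700 + 0.5700i → escape time 3
(row=3, col=1): c = -1.3860 + 0.5700i → escape time 3
(row=3, col=2): c = -1.2020 + 0.5700i → escape time 4
(row=3, col=3): c = -1.0180 + 0.5700i → escape time 5
(row=3, col=4): c = -0.8340 + 0.5700i → escape time 5
(row=3, col=5): c = -0.6500 + 0.5700i → escape time 8
(row=4, col=0): c = -1.5700 + 0.3200i → escape time 4
(row=4, col=1): c = -1.3860 + 0.3200i → escape time 5
(row=4, col=2): c = -1.2020 + 0.3200i → escape time 9
(row=4, col=3): c = -1.0180 + 0.3200i → escape time 9
(row=4, col=4): c = -0.8340 + 0.3200i → escape time 9
(row=4, col=5): c = -0.6500 + 0.3200i → escape time 9
(row=5, col=0): c = -1.5700 + 0.0700i → escape time 7
(row=5, col=1): c = -1.3860 + 0.0700i → escape time 9
(row=5, col=2): c = -1.2020 + 0.0700i → escape time 9
(row=5, col=3): c = -1.0180 + 0.0700i → escape time 9
(row=5, col=4): c = -0.8340 + 0.0700i → escape time 9
(row=5, col=5): c = -0.6500 + 0.0700i → escape time 9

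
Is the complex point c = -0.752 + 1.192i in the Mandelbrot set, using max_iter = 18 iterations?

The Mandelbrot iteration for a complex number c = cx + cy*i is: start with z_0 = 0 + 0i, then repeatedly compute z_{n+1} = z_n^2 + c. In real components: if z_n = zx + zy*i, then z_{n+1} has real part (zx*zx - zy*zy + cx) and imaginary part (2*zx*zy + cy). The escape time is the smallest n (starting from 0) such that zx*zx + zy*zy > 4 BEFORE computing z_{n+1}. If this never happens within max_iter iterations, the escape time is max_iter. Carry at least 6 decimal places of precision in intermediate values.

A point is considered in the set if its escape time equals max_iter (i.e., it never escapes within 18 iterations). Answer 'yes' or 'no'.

z_0 = 0 + 0i, c = -0.7520 + 1.1920i
Iter 1: z = -0.7520 + 1.1920i, |z|^2 = 1.9864
Iter 2: z = -1.6074 + -0.6008i, |z|^2 = 2.9445
Iter 3: z = 1.4707 + 3.1233i, |z|^2 = 11.9179
Escaped at iteration 3

Answer: no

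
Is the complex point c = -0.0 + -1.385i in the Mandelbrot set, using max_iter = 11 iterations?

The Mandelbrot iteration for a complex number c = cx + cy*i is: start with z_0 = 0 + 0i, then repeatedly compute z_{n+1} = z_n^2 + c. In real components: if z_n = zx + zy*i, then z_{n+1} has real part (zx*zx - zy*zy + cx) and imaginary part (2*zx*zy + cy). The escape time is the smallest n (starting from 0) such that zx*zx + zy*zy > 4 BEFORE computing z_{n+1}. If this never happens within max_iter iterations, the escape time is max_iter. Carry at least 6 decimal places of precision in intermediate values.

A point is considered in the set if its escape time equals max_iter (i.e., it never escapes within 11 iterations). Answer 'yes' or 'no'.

z_0 = 0 + 0i, c = -0.0000 + -1.3850i
Iter 1: z = 0.0000 + -1.3850i, |z|^2 = 1.9182
Iter 2: z = -1.9182 + -1.3850i, |z|^2 = 5.5978
Escaped at iteration 2

Answer: no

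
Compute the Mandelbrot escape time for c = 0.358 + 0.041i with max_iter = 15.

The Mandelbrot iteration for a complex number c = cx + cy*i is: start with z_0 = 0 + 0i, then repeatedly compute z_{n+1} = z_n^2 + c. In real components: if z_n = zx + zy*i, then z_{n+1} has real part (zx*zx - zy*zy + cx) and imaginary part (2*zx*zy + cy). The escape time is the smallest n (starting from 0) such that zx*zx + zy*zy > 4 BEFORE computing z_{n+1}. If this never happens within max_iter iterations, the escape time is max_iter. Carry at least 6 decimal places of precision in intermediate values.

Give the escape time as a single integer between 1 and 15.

Answer: 9

Derivation:
z_0 = 0 + 0i, c = 0.3580 + 0.0410i
Iter 1: z = 0.3580 + 0.0410i, |z|^2 = 0.1298
Iter 2: z = 0.4845 + 0.0704i, |z|^2 = 0.2397
Iter 3: z = 0.5878 + 0.1092i, |z|^2 = 0.3574
Iter 4: z = 0.6916 + 0.1693i, |z|^2 = 0.5069
Iter 5: z = 0.8076 + 0.2752i, |z|^2 = 0.7279
Iter 6: z = 0.9344 + 0.4855i, |z|^2 = 1.1089
Iter 7: z = 0.9955 + 0.9484i, |z|^2 = 1.8903
Iter 8: z = 0.4495 + 1.9291i, |z|^2 = 3.9236
Iter 9: z = -3.1614 + 1.7754i, |z|^2 = 13.1467
Escaped at iteration 9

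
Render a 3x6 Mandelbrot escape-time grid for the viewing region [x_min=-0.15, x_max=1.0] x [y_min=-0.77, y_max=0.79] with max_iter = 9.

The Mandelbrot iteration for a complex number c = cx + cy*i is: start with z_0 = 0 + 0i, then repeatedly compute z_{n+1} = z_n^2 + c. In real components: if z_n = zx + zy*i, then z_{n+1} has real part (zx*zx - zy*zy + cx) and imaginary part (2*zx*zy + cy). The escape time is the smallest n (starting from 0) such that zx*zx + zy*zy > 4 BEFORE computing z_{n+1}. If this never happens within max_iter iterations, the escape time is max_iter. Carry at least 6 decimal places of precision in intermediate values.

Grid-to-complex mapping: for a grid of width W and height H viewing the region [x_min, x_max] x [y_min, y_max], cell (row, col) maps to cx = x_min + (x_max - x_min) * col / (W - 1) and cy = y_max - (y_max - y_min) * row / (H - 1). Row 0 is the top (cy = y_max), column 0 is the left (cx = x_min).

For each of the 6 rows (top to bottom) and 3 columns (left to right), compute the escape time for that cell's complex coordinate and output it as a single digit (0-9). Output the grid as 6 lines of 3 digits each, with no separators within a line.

(row=0, col=0): c = -0.1500 + 0.7900i → escape time 9
(row=0, col=1): c = 0.4250 + 0.7900i → escape time 4
(row=0, col=2): c = 1.0000 + 0.7900i → escape time 2
(row=1, col=0): c = -0.1500 + 0.4780i → escape time 9
(row=1, col=1): c = 0.4250 + 0.4780i → escape time 6
(row=1, col=2): c = 1.0000 + 0.4780i → escape time 2
(row=2, col=0): c = -0.1500 + 0.1660i → escape time 9
(row=2, col=1): c = 0.4250 + 0.1660i → escape time 8
(row=2, col=2): c = 1.0000 + 0.1660i → escape time 2
(row=3, col=0): c = -0.1500 + -0.1460i → escape time 9
(row=3, col=1): c = 0.4250 + -0.1460i → escape time 8
(row=3, col=2): c = 1.0000 + -0.1460i → escape time 2
(row=4, col=0): c = -0.1500 + -0.4580i → escape time 9
(row=4, col=1): c = 0.4250 + -0.4580i → escape time 7
(row=4, col=2): c = 1.0000 + -0.4580i → escape time 2
(row=5, col=0): c = -0.1500 + -0.7700i → escape time 9
(row=5, col=1): c = 0.4250 + -0.7700i → escape time 4
(row=5, col=2): c = 1.0000 + -0.7700i → escape time 2

Answer: 942
962
982
982
972
942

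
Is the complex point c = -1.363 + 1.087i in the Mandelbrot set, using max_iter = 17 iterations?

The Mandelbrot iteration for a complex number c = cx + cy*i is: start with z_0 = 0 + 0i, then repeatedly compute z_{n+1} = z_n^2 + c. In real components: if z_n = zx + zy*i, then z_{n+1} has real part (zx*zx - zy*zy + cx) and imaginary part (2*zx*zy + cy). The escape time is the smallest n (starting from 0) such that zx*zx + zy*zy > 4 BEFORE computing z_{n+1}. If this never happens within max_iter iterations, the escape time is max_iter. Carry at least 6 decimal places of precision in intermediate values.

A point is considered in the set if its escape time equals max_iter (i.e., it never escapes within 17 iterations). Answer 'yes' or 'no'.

Answer: no

Derivation:
z_0 = 0 + 0i, c = -1.3630 + 1.0870i
Iter 1: z = -1.3630 + 1.0870i, |z|^2 = 3.0393
Iter 2: z = -0.6868 + -1.8762i, |z|^2 = 3.9917
Iter 3: z = -4.4113 + 3.6641i, |z|^2 = 32.8851
Escaped at iteration 3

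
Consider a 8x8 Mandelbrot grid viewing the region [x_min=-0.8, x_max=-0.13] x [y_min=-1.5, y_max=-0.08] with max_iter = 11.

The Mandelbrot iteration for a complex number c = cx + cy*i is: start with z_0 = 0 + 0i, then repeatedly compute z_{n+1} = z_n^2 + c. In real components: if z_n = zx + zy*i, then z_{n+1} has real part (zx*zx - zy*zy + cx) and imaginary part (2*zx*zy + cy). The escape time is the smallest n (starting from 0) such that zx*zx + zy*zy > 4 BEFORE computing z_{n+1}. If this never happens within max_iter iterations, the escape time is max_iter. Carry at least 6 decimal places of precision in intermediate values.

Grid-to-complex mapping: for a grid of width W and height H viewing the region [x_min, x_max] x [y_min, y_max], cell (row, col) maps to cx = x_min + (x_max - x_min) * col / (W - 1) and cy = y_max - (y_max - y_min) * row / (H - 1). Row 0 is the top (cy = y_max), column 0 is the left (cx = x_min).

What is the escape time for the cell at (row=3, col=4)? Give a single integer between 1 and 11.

Answer: 8

Derivation:
z_0 = 0 + 0i, c = -0.4171 + -0.6886i
Iter 1: z = -0.4171 + -0.6886i, |z|^2 = 0.6481
Iter 2: z = -0.7173 + -0.1141i, |z|^2 = 0.5275
Iter 3: z = 0.0843 + -0.5249i, |z|^2 = 0.2826
Iter 4: z = -0.6855 + -0.7771i, |z|^2 = 1.0738
Iter 5: z = -0.5510 + 0.3769i, |z|^2 = 0.4456
Iter 6: z = -0.2555 + -1.1039i, |z|^2 = 1.2839
Iter 7: z = -1.5704 + -0.1244i, |z|^2 = 2.4816
Iter 8: z = 2.0335 + -0.2978i, |z|^2 = 4.2240
Escaped at iteration 8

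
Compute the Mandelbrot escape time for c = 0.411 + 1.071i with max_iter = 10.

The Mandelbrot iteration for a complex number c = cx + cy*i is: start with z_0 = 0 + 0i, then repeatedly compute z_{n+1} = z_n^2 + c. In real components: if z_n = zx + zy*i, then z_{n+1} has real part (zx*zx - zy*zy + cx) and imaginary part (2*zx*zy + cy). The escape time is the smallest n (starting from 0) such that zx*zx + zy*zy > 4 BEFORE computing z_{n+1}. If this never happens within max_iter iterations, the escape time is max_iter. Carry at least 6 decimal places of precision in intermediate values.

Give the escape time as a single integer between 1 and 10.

Answer: 2

Derivation:
z_0 = 0 + 0i, c = 0.4110 + 1.0710i
Iter 1: z = 0.4110 + 1.0710i, |z|^2 = 1.3160
Iter 2: z = -0.5671 + 1.9514i, |z|^2 = 4.1294
Escaped at iteration 2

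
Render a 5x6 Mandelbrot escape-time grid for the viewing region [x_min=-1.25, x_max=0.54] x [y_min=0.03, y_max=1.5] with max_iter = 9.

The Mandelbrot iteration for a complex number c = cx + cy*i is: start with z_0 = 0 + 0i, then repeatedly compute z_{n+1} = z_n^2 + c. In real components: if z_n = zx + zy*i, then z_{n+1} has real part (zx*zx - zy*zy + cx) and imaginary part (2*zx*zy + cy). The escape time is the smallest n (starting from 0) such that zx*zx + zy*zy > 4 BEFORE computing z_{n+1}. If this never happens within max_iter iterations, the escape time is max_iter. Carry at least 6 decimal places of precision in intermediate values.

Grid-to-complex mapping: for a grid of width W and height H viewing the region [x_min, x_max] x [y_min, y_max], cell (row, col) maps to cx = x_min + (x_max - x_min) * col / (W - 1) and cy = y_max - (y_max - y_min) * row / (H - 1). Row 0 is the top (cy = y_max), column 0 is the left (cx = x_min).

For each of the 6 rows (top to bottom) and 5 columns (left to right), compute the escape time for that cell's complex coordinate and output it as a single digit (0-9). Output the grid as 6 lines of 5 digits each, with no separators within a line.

Answer: 22222
23332
33553
35994
99994
99994

Derivation:
(row=0, col=0): c = -1.2500 + 1.5000i → escape time 2
(row=0, col=1): c = -0.8025 + 1.5000i → escape time 2
(row=0, col=2): c = -0.3550 + 1.5000i → escape time 2
(row=0, col=3): c = 0.0925 + 1.5000i → escape time 2
(row=0, col=4): c = 0.5400 + 1.5000i → escape time 2
(row=1, col=0): c = -1.2500 + 1.2060i → escape time 2
(row=1, col=1): c = -0.8025 + 1.2060i → escape time 3
(row=1, col=2): c = -0.3550 + 1.2060i → escape time 3
(row=1, col=3): c = 0.0925 + 1.2060i → escape time 3
(row=1, col=4): c = 0.5400 + 1.2060i → escape time 2
(row=2, col=0): c = -1.2500 + 0.9120i → escape time 3
(row=2, col=1): c = -0.8025 + 0.9120i → escape time 3
(row=2, col=2): c = -0.3550 + 0.9120i → escape time 5
(row=2, col=3): c = 0.0925 + 0.9120i → escape time 5
(row=2, col=4): c = 0.5400 + 0.9120i → escape time 3
(row=3, col=0): c = -1.2500 + 0.6180i → escape time 3
(row=3, col=1): c = -0.8025 + 0.6180i → escape time 5
(row=3, col=2): c = -0.3550 + 0.6180i → escape time 9
(row=3, col=3): c = 0.0925 + 0.6180i → escape time 9
(row=3, col=4): c = 0.5400 + 0.6180i → escape time 4
(row=4, col=0): c = -1.2500 + 0.3240i → escape time 9
(row=4, col=1): c = -0.8025 + 0.3240i → escape time 9
(row=4, col=2): c = -0.3550 + 0.3240i → escape time 9
(row=4, col=3): c = 0.0925 + 0.3240i → escape time 9
(row=4, col=4): c = 0.5400 + 0.3240i → escape time 4
(row=5, col=0): c = -1.2500 + 0.0300i → escape time 9
(row=5, col=1): c = -0.8025 + 0.0300i → escape time 9
(row=5, col=2): c = -0.3550 + 0.0300i → escape time 9
(row=5, col=3): c = 0.0925 + 0.0300i → escape time 9
(row=5, col=4): c = 0.5400 + 0.0300i → escape time 4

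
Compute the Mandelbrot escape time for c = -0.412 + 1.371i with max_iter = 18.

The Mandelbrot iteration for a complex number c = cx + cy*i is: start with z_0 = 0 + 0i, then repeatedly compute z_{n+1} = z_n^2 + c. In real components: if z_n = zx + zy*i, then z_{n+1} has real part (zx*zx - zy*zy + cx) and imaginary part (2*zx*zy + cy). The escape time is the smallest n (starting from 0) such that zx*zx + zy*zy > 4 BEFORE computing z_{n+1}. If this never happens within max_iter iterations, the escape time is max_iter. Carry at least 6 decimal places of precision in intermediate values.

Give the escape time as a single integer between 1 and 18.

Answer: 2

Derivation:
z_0 = 0 + 0i, c = -0.4120 + 1.3710i
Iter 1: z = -0.4120 + 1.3710i, |z|^2 = 2.0494
Iter 2: z = -2.1219 + 0.2413i, |z|^2 = 4.5607
Escaped at iteration 2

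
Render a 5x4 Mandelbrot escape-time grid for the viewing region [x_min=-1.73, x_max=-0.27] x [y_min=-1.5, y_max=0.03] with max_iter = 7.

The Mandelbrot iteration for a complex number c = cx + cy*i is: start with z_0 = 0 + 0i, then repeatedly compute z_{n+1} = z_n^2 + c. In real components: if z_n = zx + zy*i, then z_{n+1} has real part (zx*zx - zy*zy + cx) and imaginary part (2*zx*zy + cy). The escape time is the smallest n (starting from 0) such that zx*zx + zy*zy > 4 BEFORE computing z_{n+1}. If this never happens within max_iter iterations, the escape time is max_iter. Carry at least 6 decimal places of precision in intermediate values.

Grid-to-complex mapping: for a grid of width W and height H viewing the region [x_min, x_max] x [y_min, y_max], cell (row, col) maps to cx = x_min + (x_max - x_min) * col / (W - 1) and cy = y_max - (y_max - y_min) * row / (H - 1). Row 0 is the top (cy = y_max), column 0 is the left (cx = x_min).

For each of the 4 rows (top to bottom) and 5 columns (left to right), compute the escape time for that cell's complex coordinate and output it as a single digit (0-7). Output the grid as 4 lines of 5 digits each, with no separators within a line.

(row=0, col=0): c = -1.7300 + 0.0300i → escape time 7
(row=0, col=1): c = -1.3650 + 0.0300i → escape time 7
(row=0, col=2): c = -1.0000 + 0.0300i → escape time 7
(row=0, col=3): c = -0.6350 + 0.0300i → escape time 7
(row=0, col=4): c = -0.2700 + 0.0300i → escape time 7
(row=1, col=0): c = -1.7300 + -0.4800i → escape time 3
(row=1, col=1): c = -1.3650 + -0.4800i → escape time 4
(row=1, col=2): c = -1.0000 + -0.4800i → escape time 5
(row=1, col=3): c = -0.6350 + -0.4800i → escape time 7
(row=1, col=4): c = -0.2700 + -0.4800i → escape time 7
(row=2, col=0): c = -1.7300 + -0.9900i → escape time 2
(row=2, col=1): c = -1.3650 + -0.9900i → escape time 3
(row=2, col=2): c = -1.0000 + -0.9900i → escape time 3
(row=2, col=3): c = -0.6350 + -0.9900i → escape time 4
(row=2, col=4): c = -0.2700 + -0.9900i → escape time 5
(row=3, col=0): c = -1.7300 + -1.5000i → escape time 1
(row=3, col=1): c = -1.3650 + -1.5000i → escape time 1
(row=3, col=2): c = -1.0000 + -1.5000i → escape time 2
(row=3, col=3): c = -0.6350 + -1.5000i → escape time 2
(row=3, col=4): c = -0.2700 + -1.5000i → escape time 2

Answer: 77777
34577
23345
11222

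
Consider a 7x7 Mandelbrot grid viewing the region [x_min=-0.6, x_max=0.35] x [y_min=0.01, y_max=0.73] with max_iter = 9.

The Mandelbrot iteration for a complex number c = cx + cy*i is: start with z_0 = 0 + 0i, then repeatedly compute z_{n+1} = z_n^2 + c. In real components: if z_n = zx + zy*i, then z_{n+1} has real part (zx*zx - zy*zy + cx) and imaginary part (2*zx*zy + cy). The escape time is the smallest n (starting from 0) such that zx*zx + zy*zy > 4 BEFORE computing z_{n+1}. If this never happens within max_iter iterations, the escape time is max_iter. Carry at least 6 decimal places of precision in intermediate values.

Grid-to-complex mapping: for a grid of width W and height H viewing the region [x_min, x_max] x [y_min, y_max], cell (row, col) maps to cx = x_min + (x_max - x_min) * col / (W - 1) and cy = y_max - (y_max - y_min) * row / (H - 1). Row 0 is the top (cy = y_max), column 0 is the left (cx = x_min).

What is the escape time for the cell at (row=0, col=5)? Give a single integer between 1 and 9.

z_0 = 0 + 0i, c = 0.1917 + 0.7300i
Iter 1: z = 0.1917 + 0.7300i, |z|^2 = 0.5696
Iter 2: z = -0.3045 + 1.0098i, |z|^2 = 1.1125
Iter 3: z = -0.7354 + 0.1150i, |z|^2 = 0.5540
Iter 4: z = 0.7192 + 0.5608i, |z|^2 = 0.8318
Iter 5: z = 0.3944 + 1.5367i, |z|^2 = 2.5171
Iter 6: z = -2.0143 + 1.9422i, |z|^2 = 7.8296
Escaped at iteration 6

Answer: 6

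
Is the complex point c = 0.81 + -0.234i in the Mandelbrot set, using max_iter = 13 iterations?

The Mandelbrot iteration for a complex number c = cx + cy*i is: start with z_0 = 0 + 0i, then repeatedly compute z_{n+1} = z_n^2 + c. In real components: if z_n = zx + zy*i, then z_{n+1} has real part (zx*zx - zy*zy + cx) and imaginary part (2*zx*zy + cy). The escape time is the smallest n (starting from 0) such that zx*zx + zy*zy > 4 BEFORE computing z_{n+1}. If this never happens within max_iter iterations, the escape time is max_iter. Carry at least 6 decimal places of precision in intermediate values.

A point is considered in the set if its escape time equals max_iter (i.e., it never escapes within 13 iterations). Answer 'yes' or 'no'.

Answer: no

Derivation:
z_0 = 0 + 0i, c = 0.8100 + -0.2340i
Iter 1: z = 0.8100 + -0.2340i, |z|^2 = 0.7109
Iter 2: z = 1.4113 + -0.6131i, |z|^2 = 2.3678
Iter 3: z = 2.4260 + -1.9645i, |z|^2 = 9.7450
Escaped at iteration 3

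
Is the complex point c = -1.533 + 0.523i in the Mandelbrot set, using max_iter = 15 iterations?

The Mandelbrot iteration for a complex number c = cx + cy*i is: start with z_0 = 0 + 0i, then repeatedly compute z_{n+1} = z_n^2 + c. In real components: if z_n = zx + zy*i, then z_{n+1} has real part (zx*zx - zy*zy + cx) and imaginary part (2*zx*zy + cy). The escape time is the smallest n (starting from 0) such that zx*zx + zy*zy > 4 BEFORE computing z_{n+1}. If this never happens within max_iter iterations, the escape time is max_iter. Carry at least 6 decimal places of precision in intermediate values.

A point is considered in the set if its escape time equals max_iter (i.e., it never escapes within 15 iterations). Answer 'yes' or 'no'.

Answer: no

Derivation:
z_0 = 0 + 0i, c = -1.5330 + 0.5230i
Iter 1: z = -1.5330 + 0.5230i, |z|^2 = 2.6236
Iter 2: z = 0.5436 + -1.0805i, |z|^2 = 1.4630
Iter 3: z = -2.4051 + -0.6517i, |z|^2 = 6.2090
Escaped at iteration 3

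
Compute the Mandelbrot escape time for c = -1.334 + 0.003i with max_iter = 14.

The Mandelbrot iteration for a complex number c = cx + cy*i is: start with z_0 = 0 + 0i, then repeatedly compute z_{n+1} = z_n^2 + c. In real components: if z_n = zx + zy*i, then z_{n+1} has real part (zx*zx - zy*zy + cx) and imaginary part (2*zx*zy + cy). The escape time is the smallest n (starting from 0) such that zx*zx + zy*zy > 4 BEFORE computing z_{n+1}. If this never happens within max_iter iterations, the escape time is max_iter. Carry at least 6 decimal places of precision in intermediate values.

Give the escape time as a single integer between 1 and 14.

z_0 = 0 + 0i, c = -1.3340 + 0.0030i
Iter 1: z = -1.3340 + 0.0030i, |z|^2 = 1.7796
Iter 2: z = 0.4455 + -0.0050i, |z|^2 = 0.1985
Iter 3: z = -1.1355 + -0.0015i, |z|^2 = 1.2894
Iter 4: z = -0.0446 + 0.0063i, |z|^2 = 0.0020
Iter 5: z = -1.3320 + 0.0024i, |z|^2 = 1.7744
Iter 6: z = 0.4404 + -0.0035i, |z|^2 = 0.1939
Iter 7: z = -1.1401 + -0.0001i, |z|^2 = 1.2998
Iter 8: z = -0.0342 + 0.0032i, |z|^2 = 0.0012
Iter 9: z = -1.3328 + 0.0028i, |z|^2 = 1.7765
Iter 10: z = 0.4425 + -0.0044i, |z|^2 = 0.1958
Iter 11: z = -1.1382 + -0.0009i, |z|^2 = 1.2956
Iter 12: z = -0.0384 + 0.0051i, |z|^2 = 0.0015
Iter 13: z = -1.3326 + 0.0026i, |z|^2 = 1.7757

Answer: 14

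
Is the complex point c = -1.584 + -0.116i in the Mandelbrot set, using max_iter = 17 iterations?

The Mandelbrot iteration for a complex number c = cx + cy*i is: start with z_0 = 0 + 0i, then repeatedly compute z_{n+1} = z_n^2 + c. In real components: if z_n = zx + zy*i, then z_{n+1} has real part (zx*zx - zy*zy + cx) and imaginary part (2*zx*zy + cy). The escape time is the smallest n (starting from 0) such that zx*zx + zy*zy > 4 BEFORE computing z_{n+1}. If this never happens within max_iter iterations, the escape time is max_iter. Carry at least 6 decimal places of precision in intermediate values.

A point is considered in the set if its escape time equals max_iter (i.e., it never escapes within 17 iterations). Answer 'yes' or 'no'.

z_0 = 0 + 0i, c = -1.5840 + -0.1160i
Iter 1: z = -1.5840 + -0.1160i, |z|^2 = 2.5225
Iter 2: z = 0.9116 + 0.2515i, |z|^2 = 0.8943
Iter 3: z = -0.8162 + 0.3425i, |z|^2 = 0.7835
Iter 4: z = -1.0351 + -0.6751i, |z|^2 = 1.5272
Iter 5: z = -0.9684 + 1.2816i, |z|^2 = 2.5805
Iter 6: z = -2.2888 + -2.5984i, |z|^2 = 11.9900
Escaped at iteration 6

Answer: no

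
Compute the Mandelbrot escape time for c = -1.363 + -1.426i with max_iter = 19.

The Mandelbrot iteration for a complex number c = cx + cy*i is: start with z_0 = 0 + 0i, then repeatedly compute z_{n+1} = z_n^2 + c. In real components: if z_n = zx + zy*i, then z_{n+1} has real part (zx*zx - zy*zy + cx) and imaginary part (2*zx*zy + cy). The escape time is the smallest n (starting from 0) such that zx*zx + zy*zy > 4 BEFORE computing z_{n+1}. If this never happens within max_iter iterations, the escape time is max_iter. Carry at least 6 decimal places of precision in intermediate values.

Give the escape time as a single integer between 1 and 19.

Answer: 2

Derivation:
z_0 = 0 + 0i, c = -1.3630 + -1.4260i
Iter 1: z = -1.3630 + -1.4260i, |z|^2 = 3.8912
Iter 2: z = -1.5387 + 2.4613i, |z|^2 = 8.4255
Escaped at iteration 2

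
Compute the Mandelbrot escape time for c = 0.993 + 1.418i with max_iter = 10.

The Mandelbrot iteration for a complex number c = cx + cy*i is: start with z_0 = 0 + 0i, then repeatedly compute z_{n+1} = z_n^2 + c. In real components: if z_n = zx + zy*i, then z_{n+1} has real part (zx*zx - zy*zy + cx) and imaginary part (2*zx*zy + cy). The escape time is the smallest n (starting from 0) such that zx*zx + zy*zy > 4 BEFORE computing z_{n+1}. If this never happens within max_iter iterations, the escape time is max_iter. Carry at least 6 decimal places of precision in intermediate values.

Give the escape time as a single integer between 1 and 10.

Answer: 2

Derivation:
z_0 = 0 + 0i, c = 0.9930 + 1.4180i
Iter 1: z = 0.9930 + 1.4180i, |z|^2 = 2.9968
Iter 2: z = -0.0317 + 4.2341i, |z|^2 = 17.9290
Escaped at iteration 2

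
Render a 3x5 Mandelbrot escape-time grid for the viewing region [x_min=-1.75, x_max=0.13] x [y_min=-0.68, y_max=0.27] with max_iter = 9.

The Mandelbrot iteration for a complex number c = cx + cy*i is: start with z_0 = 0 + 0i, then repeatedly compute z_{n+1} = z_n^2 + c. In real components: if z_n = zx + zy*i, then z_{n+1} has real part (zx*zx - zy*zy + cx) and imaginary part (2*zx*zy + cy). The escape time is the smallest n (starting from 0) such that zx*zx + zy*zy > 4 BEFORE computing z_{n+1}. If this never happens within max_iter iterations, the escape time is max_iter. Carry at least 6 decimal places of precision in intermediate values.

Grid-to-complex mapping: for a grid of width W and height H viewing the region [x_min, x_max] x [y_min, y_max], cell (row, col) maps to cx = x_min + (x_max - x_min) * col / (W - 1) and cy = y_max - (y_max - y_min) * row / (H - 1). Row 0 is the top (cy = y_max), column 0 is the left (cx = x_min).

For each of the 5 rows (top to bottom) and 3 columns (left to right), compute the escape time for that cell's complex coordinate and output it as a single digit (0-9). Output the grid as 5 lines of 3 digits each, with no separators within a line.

Answer: 499
999
499
379
349

Derivation:
(row=0, col=0): c = -1.7500 + 0.2700i → escape time 4
(row=0, col=1): c = -0.8100 + 0.2700i → escape time 9
(row=0, col=2): c = 0.1300 + 0.2700i → escape time 9
(row=1, col=0): c = -1.7500 + 0.0325i → escape time 9
(row=1, col=1): c = -0.8100 + 0.0325i → escape time 9
(row=1, col=2): c = 0.1300 + 0.0325i → escape time 9
(row=2, col=0): c = -1.7500 + -0.2050i → escape time 4
(row=2, col=1): c = -0.8100 + -0.2050i → escape time 9
(row=2, col=2): c = 0.1300 + -0.2050i → escape time 9
(row=3, col=0): c = -1.7500 + -0.4425i → escape time 3
(row=3, col=1): c = -0.8100 + -0.4425i → escape time 7
(row=3, col=2): c = 0.1300 + -0.4425i → escape time 9
(row=4, col=0): c = -1.7500 + -0.6800i → escape time 3
(row=4, col=1): c = -0.8100 + -0.6800i → escape time 4
(row=4, col=2): c = 0.1300 + -0.6800i → escape time 9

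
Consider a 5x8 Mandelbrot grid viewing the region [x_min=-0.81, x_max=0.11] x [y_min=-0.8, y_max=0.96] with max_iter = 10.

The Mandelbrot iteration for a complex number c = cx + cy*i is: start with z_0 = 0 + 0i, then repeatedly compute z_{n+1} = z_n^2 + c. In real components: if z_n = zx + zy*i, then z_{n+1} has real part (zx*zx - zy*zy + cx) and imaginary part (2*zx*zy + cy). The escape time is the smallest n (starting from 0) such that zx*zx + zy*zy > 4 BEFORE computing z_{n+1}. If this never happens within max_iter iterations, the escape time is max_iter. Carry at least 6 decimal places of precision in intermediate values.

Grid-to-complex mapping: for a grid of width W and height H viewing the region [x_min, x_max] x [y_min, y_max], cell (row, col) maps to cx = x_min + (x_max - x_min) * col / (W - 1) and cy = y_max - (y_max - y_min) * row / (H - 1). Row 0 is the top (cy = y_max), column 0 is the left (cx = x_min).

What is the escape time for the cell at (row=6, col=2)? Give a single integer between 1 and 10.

Answer: 10

Derivation:
z_0 = 0 + 0i, c = -0.3500 + -0.5486i
Iter 1: z = -0.3500 + -0.5486i, |z|^2 = 0.4234
Iter 2: z = -0.5284 + -0.1646i, |z|^2 = 0.3063
Iter 3: z = -0.0978 + -0.3746i, |z|^2 = 0.1499
Iter 4: z = -0.4808 + -0.4753i, |z|^2 = 0.4570
Iter 5: z = -0.3447 + -0.0916i, |z|^2 = 0.1272
Iter 6: z = -0.2396 + -0.4854i, |z|^2 = 0.2930
Iter 7: z = -0.5283 + -0.3160i, |z|^2 = 0.3789
Iter 8: z = -0.1708 + -0.2147i, |z|^2 = 0.0753
Iter 9: z = -0.3669 + -0.4752i, |z|^2 = 0.3605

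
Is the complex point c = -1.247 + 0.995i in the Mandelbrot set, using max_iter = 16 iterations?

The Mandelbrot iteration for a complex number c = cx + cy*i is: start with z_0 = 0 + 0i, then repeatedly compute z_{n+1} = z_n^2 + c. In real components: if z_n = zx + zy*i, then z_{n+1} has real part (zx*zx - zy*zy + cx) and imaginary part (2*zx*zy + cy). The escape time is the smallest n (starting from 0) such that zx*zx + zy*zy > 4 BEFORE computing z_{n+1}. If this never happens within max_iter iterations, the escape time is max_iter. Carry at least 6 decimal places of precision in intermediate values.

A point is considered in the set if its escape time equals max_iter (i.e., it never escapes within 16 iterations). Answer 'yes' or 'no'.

Answer: no

Derivation:
z_0 = 0 + 0i, c = -1.2470 + 0.9950i
Iter 1: z = -1.2470 + 0.9950i, |z|^2 = 2.5450
Iter 2: z = -0.6820 + -1.4865i, |z|^2 = 2.6749
Iter 3: z = -2.9916 + 3.0227i, |z|^2 = 18.0864
Escaped at iteration 3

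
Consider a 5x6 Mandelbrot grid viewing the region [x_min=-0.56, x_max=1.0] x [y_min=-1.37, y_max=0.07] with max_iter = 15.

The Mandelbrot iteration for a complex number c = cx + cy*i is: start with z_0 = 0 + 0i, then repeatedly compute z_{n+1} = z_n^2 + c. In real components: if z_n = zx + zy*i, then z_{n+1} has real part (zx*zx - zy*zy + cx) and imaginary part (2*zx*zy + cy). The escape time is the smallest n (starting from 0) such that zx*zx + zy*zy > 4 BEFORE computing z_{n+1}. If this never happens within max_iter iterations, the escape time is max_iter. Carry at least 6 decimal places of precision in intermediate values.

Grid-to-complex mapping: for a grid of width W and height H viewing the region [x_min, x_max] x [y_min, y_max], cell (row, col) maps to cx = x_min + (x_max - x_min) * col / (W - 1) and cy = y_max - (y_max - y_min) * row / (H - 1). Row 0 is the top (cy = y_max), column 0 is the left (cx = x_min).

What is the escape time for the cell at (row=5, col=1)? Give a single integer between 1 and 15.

z_0 = 0 + 0i, c = -0.1700 + -1.3700i
Iter 1: z = -0.1700 + -1.3700i, |z|^2 = 1.9058
Iter 2: z = -2.0180 + -0.9042i, |z|^2 = 4.8899
Escaped at iteration 2

Answer: 2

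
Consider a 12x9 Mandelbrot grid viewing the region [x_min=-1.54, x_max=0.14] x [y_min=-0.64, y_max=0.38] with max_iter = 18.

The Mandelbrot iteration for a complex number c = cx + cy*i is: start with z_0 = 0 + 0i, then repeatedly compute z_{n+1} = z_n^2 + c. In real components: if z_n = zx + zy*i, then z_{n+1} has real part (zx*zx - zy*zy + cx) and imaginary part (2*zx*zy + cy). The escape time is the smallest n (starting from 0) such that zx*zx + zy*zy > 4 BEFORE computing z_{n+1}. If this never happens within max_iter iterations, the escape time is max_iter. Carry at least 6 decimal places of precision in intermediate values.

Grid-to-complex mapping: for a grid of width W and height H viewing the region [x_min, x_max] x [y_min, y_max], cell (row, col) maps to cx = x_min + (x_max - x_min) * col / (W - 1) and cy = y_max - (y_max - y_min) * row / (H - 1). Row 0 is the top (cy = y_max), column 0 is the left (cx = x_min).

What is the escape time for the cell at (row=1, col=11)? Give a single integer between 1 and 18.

Answer: 18

Derivation:
z_0 = 0 + 0i, c = 0.1400 + 0.2525i
Iter 1: z = 0.1400 + 0.2525i, |z|^2 = 0.0834
Iter 2: z = 0.0958 + 0.3232i, |z|^2 = 0.1136
Iter 3: z = 0.0447 + 0.3145i, |z|^2 = 0.1009
Iter 4: z = 0.0431 + 0.2806i, |z|^2 = 0.0806
Iter 5: z = 0.0631 + 0.2767i, |z|^2 = 0.0805
Iter 6: z = 0.0674 + 0.2874i, |z|^2 = 0.0872
Iter 7: z = 0.0619 + 0.2913i, |z|^2 = 0.0887
Iter 8: z = 0.0590 + 0.2886i, |z|^2 = 0.0868
Iter 9: z = 0.0602 + 0.2866i, |z|^2 = 0.0857
Iter 10: z = 0.0615 + 0.2870i, |z|^2 = 0.0862
Iter 11: z = 0.0614 + 0.2878i, |z|^2 = 0.0866
Iter 12: z = 0.0609 + 0.2878i, |z|^2 = 0.0866
Iter 13: z = 0.0609 + 0.2876i, |z|^2 = 0.0864
Iter 14: z = 0.0610 + 0.2875i, |z|^2 = 0.0864
Iter 15: z = 0.0611 + 0.2876i, |z|^2 = 0.0864
Iter 16: z = 0.0610 + 0.2876i, |z|^2 = 0.0865
Iter 17: z = 0.0610 + 0.2876i, |z|^2 = 0.0864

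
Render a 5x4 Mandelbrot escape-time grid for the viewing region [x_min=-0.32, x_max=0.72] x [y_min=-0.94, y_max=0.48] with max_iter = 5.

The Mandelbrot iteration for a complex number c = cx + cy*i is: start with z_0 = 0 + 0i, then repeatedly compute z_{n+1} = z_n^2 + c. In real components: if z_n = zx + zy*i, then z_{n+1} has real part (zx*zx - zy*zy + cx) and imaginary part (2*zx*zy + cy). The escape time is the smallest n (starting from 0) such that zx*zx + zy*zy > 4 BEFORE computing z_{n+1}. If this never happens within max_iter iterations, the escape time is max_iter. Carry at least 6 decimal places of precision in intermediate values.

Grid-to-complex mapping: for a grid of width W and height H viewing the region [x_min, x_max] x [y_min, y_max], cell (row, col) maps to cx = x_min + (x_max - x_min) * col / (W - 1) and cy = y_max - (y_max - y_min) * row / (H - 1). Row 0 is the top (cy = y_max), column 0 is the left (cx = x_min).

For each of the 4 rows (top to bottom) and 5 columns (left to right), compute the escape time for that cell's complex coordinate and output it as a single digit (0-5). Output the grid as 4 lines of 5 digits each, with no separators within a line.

(row=0, col=0): c = -0.3200 + 0.4800i → escape time 5
(row=0, col=1): c = -0.0600 + 0.4800i → escape time 5
(row=0, col=2): c = 0.2000 + 0.4800i → escape time 5
(row=0, col=3): c = 0.4600 + 0.4800i → escape time 5
(row=0, col=4): c = 0.7200 + 0.4800i → escape time 3
(row=1, col=0): c = -0.3200 + 0.0067i → escape time 5
(row=1, col=1): c = -0.0600 + 0.0067i → escape time 5
(row=1, col=2): c = 0.2000 + 0.0067i → escape time 5
(row=1, col=3): c = 0.4600 + 0.0067i → escape time 5
(row=1, col=4): c = 0.7200 + 0.0067i → escape time 3
(row=2, col=0): c = -0.3200 + -0.4667i → escape time 5
(row=2, col=1): c = -0.0600 + -0.4667i → escape time 5
(row=2, col=2): c = 0.2000 + -0.4667i → escape time 5
(row=2, col=3): c = 0.4600 + -0.4667i → escape time 5
(row=2, col=4): c = 0.7200 + -0.4667i → escape time 3
(row=3, col=0): c = -0.3200 + -0.9400i → escape time 5
(row=3, col=1): c = -0.0600 + -0.9400i → escape time 5
(row=3, col=2): c = 0.2000 + -0.9400i → escape time 4
(row=3, col=3): c = 0.4600 + -0.9400i → escape time 3
(row=3, col=4): c = 0.7200 + -0.9400i → escape time 2

Answer: 55553
55553
55553
55432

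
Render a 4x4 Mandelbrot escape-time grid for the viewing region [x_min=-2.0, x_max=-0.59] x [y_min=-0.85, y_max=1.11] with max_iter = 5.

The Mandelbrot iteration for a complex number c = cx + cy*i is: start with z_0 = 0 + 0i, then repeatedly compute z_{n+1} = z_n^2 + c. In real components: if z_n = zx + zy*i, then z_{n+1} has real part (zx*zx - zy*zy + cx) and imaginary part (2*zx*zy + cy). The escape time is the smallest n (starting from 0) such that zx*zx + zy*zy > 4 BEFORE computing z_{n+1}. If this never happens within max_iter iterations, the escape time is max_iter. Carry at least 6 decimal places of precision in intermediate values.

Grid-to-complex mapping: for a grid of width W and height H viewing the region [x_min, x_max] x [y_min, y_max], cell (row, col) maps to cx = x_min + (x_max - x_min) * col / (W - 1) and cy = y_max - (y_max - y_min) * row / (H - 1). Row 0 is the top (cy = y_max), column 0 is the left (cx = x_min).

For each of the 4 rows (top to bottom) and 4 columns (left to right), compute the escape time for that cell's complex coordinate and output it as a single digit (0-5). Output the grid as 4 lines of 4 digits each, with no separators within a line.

Answer: 1233
1355
1555
1334

Derivation:
(row=0, col=0): c = -2.0000 + 1.1100i → escape time 1
(row=0, col=1): c = -1.5300 + 1.1100i → escape time 2
(row=0, col=2): c = -1.0600 + 1.1100i → escape time 3
(row=0, col=3): c = -0.5900 + 1.1100i → escape time 3
(row=1, col=0): c = -2.0000 + 0.4567i → escape time 1
(row=1, col=1): c = -1.5300 + 0.4567i → escape time 3
(row=1, col=2): c = -1.0600 + 0.4567i → escape time 5
(row=1, col=3): c = -0.5900 + 0.4567i → escape time 5
(row=2, col=0): c = -2.0000 + -0.1967i → escape time 1
(row=2, col=1): c = -1.5300 + -0.1967i → escape time 5
(row=2, col=2): c = -1.0600 + -0.1967i → escape time 5
(row=2, col=3): c = -0.5900 + -0.1967i → escape time 5
(row=3, col=0): c = -2.0000 + -0.8500i → escape time 1
(row=3, col=1): c = -1.5300 + -0.8500i → escape time 3
(row=3, col=2): c = -1.0600 + -0.8500i → escape time 3
(row=3, col=3): c = -0.5900 + -0.8500i → escape time 4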